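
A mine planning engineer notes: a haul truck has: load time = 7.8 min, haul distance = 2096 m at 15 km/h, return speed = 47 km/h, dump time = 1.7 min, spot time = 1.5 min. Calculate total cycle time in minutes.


22.0597 min

Convert haul speed to m/min: 15 * 1000/60 = 250 m/min
Haul time = 2096 / 250 = 8.384 min
Convert return speed to m/min: 47 * 1000/60 = 783.3333333 m/min
Return time = 2096 / 783.3333333 = 2.675744681 min
Total cycle time:
= 7.8 + 8.384 + 1.7 + 2.675744681 + 1.5
= 22.0597 min


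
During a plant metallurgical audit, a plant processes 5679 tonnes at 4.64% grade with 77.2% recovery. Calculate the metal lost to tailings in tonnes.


Total metal in feed:
= 5679 * 4.64 / 100 = 263.5056 tonnes
Metal recovered:
= 263.5056 * 77.2 / 100 = 203.4263232 tonnes
Metal lost to tailings:
= 263.5056 - 203.4263232
= 60.0793 tonnes

60.0793 tonnes


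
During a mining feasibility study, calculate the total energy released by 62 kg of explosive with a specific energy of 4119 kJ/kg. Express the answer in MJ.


Energy = mass * specific_energy / 1000
= 62 * 4119 / 1000
= 255378 / 1000
= 255.378 MJ

255.378 MJ


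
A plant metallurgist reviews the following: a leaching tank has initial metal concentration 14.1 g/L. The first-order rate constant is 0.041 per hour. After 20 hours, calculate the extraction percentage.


Compute the exponent:
-k * t = -0.041 * 20 = -0.82
Remaining concentration:
C = 14.1 * exp(-0.82)
= 14.1 * 0.4404316545
= 6.210086329 g/L
Extracted = 14.1 - 6.210086329 = 7.889913671 g/L
Extraction % = 7.889913671 / 14.1 * 100
= 55.9568%

55.9568%


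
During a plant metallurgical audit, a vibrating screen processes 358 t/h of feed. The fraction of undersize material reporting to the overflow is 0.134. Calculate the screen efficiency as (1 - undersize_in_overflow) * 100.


86.6%

Screen efficiency = (1 - fraction of undersize in overflow) * 100
= (1 - 0.134) * 100
= 0.866 * 100
= 86.6%


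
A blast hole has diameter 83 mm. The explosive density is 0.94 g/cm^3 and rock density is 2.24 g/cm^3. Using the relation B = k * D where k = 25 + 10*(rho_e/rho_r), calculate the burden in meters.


First, compute k:
rho_e / rho_r = 0.94 / 2.24 = 0.4196428571
k = 25 + 10 * 0.4196428571 = 29.19642857
Then, compute burden:
B = k * D / 1000 = 29.19642857 * 83 / 1000
= 2423.303571 / 1000
= 2.4233 m

2.4233 m


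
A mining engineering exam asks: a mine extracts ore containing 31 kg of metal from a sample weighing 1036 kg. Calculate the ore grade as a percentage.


Ore grade = (metal mass / ore mass) * 100
= (31 / 1036) * 100
= 0.02992277992 * 100
= 2.9923%

2.9923%


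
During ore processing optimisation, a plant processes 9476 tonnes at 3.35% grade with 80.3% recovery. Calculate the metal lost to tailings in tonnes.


Total metal in feed:
= 9476 * 3.35 / 100 = 317.446 tonnes
Metal recovered:
= 317.446 * 80.3 / 100 = 254.909138 tonnes
Metal lost to tailings:
= 317.446 - 254.909138
= 62.5369 tonnes

62.5369 tonnes


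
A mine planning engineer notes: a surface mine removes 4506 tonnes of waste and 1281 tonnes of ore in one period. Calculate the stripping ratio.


Stripping ratio = waste tonnage / ore tonnage
= 4506 / 1281
= 3.5176

3.5176


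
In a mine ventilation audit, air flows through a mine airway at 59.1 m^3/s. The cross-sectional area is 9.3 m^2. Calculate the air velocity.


6.3548 m/s

Velocity = flow rate / cross-sectional area
= 59.1 / 9.3
= 6.3548 m/s


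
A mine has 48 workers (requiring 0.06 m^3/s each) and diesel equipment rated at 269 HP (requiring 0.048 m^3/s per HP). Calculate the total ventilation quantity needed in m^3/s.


Airflow for workers:
Q_people = 48 * 0.06 = 2.88 m^3/s
Airflow for diesel equipment:
Q_diesel = 269 * 0.048 = 12.912 m^3/s
Total ventilation:
Q_total = 2.88 + 12.912
= 15.792 m^3/s

15.792 m^3/s


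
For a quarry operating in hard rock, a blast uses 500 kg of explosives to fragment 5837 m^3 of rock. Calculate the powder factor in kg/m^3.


0.0857 kg/m^3

Powder factor = explosive mass / rock volume
= 500 / 5837
= 0.0857 kg/m^3


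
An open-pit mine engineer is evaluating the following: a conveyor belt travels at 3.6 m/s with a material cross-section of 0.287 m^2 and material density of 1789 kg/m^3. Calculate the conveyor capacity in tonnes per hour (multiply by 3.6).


6654.2213 t/h

Volumetric flow = speed * area
= 3.6 * 0.287 = 1.0332 m^3/s
Mass flow = volumetric * density
= 1.0332 * 1789 = 1848.3948 kg/s
Convert to t/h: multiply by 3.6
Capacity = 1848.3948 * 3.6
= 6654.2213 t/h


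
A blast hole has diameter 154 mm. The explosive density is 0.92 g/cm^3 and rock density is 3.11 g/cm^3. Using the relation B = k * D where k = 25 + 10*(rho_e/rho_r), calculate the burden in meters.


First, compute k:
rho_e / rho_r = 0.92 / 3.11 = 0.2958199357
k = 25 + 10 * 0.2958199357 = 27.95819936
Then, compute burden:
B = k * D / 1000 = 27.95819936 * 154 / 1000
= 4305.562701 / 1000
= 4.3056 m

4.3056 m


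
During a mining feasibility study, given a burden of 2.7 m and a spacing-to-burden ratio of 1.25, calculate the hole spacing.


Spacing = burden * ratio
= 2.7 * 1.25
= 3.375 m

3.375 m


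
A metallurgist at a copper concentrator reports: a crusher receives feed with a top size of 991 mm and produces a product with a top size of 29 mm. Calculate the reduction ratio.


34.1724

Reduction ratio = feed size / product size
= 991 / 29
= 34.1724


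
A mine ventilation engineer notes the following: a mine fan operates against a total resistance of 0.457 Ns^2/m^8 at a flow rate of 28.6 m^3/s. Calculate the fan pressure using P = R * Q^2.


Compute Q^2:
Q^2 = 28.6^2 = 817.96
Compute pressure:
P = R * Q^2 = 0.457 * 817.96
= 373.8077 Pa

373.8077 Pa


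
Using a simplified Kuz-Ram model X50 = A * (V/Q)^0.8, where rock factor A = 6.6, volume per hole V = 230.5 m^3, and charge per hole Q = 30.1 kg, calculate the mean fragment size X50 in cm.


33.6378 cm

Compute V/Q:
V/Q = 230.5 / 30.1 = 7.657807309
Raise to the power 0.8:
(V/Q)^0.8 = 7.657807309^0.8 = 5.096635176
Multiply by A:
X50 = 6.6 * 5.096635176
= 33.6378 cm


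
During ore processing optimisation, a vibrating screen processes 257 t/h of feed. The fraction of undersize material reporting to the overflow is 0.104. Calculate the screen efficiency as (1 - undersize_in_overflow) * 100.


Screen efficiency = (1 - fraction of undersize in overflow) * 100
= (1 - 0.104) * 100
= 0.896 * 100
= 89.6%

89.6%


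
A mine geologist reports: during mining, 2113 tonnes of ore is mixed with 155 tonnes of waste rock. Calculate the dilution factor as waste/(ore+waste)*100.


Total material = ore + waste
= 2113 + 155 = 2268 tonnes
Dilution = waste / total * 100
= 155 / 2268 * 100
= 0.06834215168 * 100
= 6.8342%

6.8342%


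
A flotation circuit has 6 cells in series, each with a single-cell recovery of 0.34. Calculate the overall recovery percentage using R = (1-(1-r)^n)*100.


Complement of single-cell recovery:
1 - r = 1 - 0.34 = 0.66
Raise to power n:
(1 - r)^6 = 0.66^6 = 0.08265395002
Overall recovery:
R = (1 - 0.08265395002) * 100
= 91.7346%

91.7346%


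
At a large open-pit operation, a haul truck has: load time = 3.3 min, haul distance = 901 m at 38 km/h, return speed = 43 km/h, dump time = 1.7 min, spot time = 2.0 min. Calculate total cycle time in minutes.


9.6798 min

Convert haul speed to m/min: 38 * 1000/60 = 633.3333333 m/min
Haul time = 901 / 633.3333333 = 1.422631579 min
Convert return speed to m/min: 43 * 1000/60 = 716.6666667 m/min
Return time = 901 / 716.6666667 = 1.257209302 min
Total cycle time:
= 3.3 + 1.422631579 + 1.7 + 1.257209302 + 2.0
= 9.6798 min


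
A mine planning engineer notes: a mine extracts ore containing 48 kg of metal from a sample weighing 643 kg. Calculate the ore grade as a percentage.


7.465%

Ore grade = (metal mass / ore mass) * 100
= (48 / 643) * 100
= 0.07465007776 * 100
= 7.465%


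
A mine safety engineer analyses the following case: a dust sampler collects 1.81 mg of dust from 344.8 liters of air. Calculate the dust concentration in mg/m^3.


5.2494 mg/m^3

Convert liters to m^3: 1 m^3 = 1000 L
Concentration = mass / volume * 1000
= 1.81 / 344.8 * 1000
= 0.005249419954 * 1000
= 5.2494 mg/m^3


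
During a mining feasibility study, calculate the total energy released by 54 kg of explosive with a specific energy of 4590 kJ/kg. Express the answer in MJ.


Energy = mass * specific_energy / 1000
= 54 * 4590 / 1000
= 247860 / 1000
= 247.86 MJ

247.86 MJ


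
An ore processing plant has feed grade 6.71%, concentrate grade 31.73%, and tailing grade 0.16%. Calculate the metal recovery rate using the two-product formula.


98.1102%

Using the two-product formula:
R = 100 * c * (f - t) / (f * (c - t))
Numerator = 100 * 31.73 * (6.71 - 0.16)
= 100 * 31.73 * 6.55
= 20783.15
Denominator = 6.71 * (31.73 - 0.16)
= 6.71 * 31.57
= 211.8347
R = 20783.15 / 211.8347
= 98.1102%


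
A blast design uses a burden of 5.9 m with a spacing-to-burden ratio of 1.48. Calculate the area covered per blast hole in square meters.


51.5188 m^2

First, find the spacing:
Spacing = burden * ratio = 5.9 * 1.48
= 8.732 m
Then, calculate the area:
Area = burden * spacing = 5.9 * 8.732
= 51.5188 m^2


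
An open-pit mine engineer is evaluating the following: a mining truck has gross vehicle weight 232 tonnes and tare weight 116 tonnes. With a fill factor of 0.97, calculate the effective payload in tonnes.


Maximum payload = gross - tare
= 232 - 116 = 116 tonnes
Effective payload = max payload * fill factor
= 116 * 0.97
= 112.52 tonnes

112.52 tonnes


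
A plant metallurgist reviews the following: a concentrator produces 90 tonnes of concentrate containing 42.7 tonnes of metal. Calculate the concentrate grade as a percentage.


47.4444%

Grade = (metal in concentrate / concentrate mass) * 100
= (42.7 / 90) * 100
= 0.4744444444 * 100
= 47.4444%


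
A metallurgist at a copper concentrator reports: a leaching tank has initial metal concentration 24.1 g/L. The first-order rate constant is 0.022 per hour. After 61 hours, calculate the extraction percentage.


Compute the exponent:
-k * t = -0.022 * 61 = -1.342
Remaining concentration:
C = 24.1 * exp(-1.342)
= 24.1 * 0.2613225006
= 6.297872264 g/L
Extracted = 24.1 - 6.297872264 = 17.80212774 g/L
Extraction % = 17.80212774 / 24.1 * 100
= 73.8677%

73.8677%


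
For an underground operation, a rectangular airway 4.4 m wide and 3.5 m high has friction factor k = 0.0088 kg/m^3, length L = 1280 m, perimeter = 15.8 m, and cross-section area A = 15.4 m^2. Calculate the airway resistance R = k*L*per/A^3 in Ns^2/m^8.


0.0487 Ns^2/m^8

Compute the numerator:
k * L * per = 0.0088 * 1280 * 15.8
= 177.9712
Compute the denominator:
A^3 = 15.4^3 = 3652.264
Resistance:
R = 177.9712 / 3652.264
= 0.0487 Ns^2/m^8


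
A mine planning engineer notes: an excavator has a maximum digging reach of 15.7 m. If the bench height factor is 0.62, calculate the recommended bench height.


Bench height = reach * factor
= 15.7 * 0.62
= 9.734 m

9.734 m


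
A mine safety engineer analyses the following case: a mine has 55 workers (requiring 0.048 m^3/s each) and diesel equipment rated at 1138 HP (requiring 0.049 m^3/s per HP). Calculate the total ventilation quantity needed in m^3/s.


58.402 m^3/s

Airflow for workers:
Q_people = 55 * 0.048 = 2.64 m^3/s
Airflow for diesel equipment:
Q_diesel = 1138 * 0.049 = 55.762 m^3/s
Total ventilation:
Q_total = 2.64 + 55.762
= 58.402 m^3/s


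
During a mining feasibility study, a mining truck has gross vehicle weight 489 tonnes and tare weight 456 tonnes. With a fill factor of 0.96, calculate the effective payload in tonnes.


Maximum payload = gross - tare
= 489 - 456 = 33 tonnes
Effective payload = max payload * fill factor
= 33 * 0.96
= 31.68 tonnes

31.68 tonnes


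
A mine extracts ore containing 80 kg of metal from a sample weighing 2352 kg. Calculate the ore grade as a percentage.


3.4014%

Ore grade = (metal mass / ore mass) * 100
= (80 / 2352) * 100
= 0.03401360544 * 100
= 3.4014%


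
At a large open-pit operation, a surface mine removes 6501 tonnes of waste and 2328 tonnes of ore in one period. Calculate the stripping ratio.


Stripping ratio = waste tonnage / ore tonnage
= 6501 / 2328
= 2.7925

2.7925


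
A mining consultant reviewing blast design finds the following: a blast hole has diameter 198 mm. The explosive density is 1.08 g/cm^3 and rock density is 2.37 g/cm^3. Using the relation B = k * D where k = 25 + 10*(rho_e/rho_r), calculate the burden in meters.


First, compute k:
rho_e / rho_r = 1.08 / 2.37 = 0.4556962025
k = 25 + 10 * 0.4556962025 = 29.55696203
Then, compute burden:
B = k * D / 1000 = 29.55696203 * 198 / 1000
= 5852.278481 / 1000
= 5.8523 m

5.8523 m


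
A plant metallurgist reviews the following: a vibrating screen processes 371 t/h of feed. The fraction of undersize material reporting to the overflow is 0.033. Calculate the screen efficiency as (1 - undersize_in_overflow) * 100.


96.7%

Screen efficiency = (1 - fraction of undersize in overflow) * 100
= (1 - 0.033) * 100
= 0.967 * 100
= 96.7%


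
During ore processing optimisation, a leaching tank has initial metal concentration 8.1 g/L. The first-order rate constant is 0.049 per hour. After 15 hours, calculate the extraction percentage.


52.0495%

Compute the exponent:
-k * t = -0.049 * 15 = -0.735
Remaining concentration:
C = 8.1 * exp(-0.735)
= 8.1 * 0.479505459
= 3.883994218 g/L
Extracted = 8.1 - 3.883994218 = 4.216005782 g/L
Extraction % = 4.216005782 / 8.1 * 100
= 52.0495%


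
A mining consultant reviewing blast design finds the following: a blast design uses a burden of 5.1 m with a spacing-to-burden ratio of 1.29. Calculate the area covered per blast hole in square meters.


First, find the spacing:
Spacing = burden * ratio = 5.1 * 1.29
= 6.579 m
Then, calculate the area:
Area = burden * spacing = 5.1 * 6.579
= 33.5529 m^2

33.5529 m^2


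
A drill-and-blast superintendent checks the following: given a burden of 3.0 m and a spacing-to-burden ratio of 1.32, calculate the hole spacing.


Spacing = burden * ratio
= 3.0 * 1.32
= 3.96 m

3.96 m


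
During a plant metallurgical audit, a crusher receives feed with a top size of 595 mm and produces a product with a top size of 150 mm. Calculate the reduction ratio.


3.9667

Reduction ratio = feed size / product size
= 595 / 150
= 3.9667


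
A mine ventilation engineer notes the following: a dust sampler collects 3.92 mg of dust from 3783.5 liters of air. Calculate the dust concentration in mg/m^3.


1.0361 mg/m^3

Convert liters to m^3: 1 m^3 = 1000 L
Concentration = mass / volume * 1000
= 3.92 / 3783.5 * 1000
= 0.001036077706 * 1000
= 1.0361 mg/m^3


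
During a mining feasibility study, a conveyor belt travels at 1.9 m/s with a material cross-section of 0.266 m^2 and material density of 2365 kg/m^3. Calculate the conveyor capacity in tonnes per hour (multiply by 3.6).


Volumetric flow = speed * area
= 1.9 * 0.266 = 0.5054 m^3/s
Mass flow = volumetric * density
= 0.5054 * 2365 = 1195.271 kg/s
Convert to t/h: multiply by 3.6
Capacity = 1195.271 * 3.6
= 4302.9756 t/h

4302.9756 t/h


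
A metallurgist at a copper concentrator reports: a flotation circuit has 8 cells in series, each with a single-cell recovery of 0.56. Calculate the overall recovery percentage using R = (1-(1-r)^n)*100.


Complement of single-cell recovery:
1 - r = 1 - 0.56 = 0.44
Raise to power n:
(1 - r)^8 = 0.44^8 = 0.001404822363
Overall recovery:
R = (1 - 0.001404822363) * 100
= 99.8595%

99.8595%


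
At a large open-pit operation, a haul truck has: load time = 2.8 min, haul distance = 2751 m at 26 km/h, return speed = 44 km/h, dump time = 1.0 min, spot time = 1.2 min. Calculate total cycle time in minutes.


15.0998 min

Convert haul speed to m/min: 26 * 1000/60 = 433.3333333 m/min
Haul time = 2751 / 433.3333333 = 6.348461538 min
Convert return speed to m/min: 44 * 1000/60 = 733.3333333 m/min
Return time = 2751 / 733.3333333 = 3.751363636 min
Total cycle time:
= 2.8 + 6.348461538 + 1.0 + 3.751363636 + 1.2
= 15.0998 min


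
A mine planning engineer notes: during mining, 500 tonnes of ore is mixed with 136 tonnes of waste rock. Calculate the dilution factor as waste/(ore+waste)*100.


21.3836%

Total material = ore + waste
= 500 + 136 = 636 tonnes
Dilution = waste / total * 100
= 136 / 636 * 100
= 0.213836478 * 100
= 21.3836%


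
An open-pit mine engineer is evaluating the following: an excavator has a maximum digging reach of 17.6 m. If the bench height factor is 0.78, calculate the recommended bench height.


Bench height = reach * factor
= 17.6 * 0.78
= 13.728 m

13.728 m


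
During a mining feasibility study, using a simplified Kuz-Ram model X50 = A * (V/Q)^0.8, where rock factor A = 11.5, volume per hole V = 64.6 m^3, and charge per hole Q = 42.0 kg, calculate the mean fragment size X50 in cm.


Compute V/Q:
V/Q = 64.6 / 42.0 = 1.538095238
Raise to the power 0.8:
(V/Q)^0.8 = 1.538095238^0.8 = 1.411193548
Multiply by A:
X50 = 11.5 * 1.411193548
= 16.2287 cm

16.2287 cm


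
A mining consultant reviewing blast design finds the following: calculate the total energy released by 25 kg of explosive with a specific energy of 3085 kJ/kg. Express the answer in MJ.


Energy = mass * specific_energy / 1000
= 25 * 3085 / 1000
= 77125 / 1000
= 77.125 MJ

77.125 MJ


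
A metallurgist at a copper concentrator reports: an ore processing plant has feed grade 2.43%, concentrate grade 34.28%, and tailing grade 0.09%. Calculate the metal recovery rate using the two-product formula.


Using the two-product formula:
R = 100 * c * (f - t) / (f * (c - t))
Numerator = 100 * 34.28 * (2.43 - 0.09)
= 100 * 34.28 * 2.34
= 8021.52
Denominator = 2.43 * (34.28 - 0.09)
= 2.43 * 34.19
= 83.0817
R = 8021.52 / 83.0817
= 96.5498%

96.5498%


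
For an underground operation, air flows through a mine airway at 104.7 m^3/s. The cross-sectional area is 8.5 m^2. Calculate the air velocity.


12.3176 m/s

Velocity = flow rate / cross-sectional area
= 104.7 / 8.5
= 12.3176 m/s


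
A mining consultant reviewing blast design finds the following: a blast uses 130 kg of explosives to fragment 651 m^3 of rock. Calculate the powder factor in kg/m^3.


Powder factor = explosive mass / rock volume
= 130 / 651
= 0.1997 kg/m^3

0.1997 kg/m^3


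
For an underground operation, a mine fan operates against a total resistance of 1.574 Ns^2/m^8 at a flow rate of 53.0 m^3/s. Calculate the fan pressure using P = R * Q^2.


4421.366 Pa

Compute Q^2:
Q^2 = 53.0^2 = 2809.0
Compute pressure:
P = R * Q^2 = 1.574 * 2809.0
= 4421.366 Pa


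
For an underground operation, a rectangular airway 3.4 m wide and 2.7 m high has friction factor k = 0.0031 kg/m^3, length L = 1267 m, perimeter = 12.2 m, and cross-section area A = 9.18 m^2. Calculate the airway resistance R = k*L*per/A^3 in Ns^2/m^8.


Compute the numerator:
k * L * per = 0.0031 * 1267 * 12.2
= 47.91794
Compute the denominator:
A^3 = 9.18^3 = 773.620632
Resistance:
R = 47.91794 / 773.620632
= 0.0619 Ns^2/m^8

0.0619 Ns^2/m^8


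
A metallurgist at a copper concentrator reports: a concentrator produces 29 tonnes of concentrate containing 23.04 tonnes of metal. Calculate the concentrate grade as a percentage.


Grade = (metal in concentrate / concentrate mass) * 100
= (23.04 / 29) * 100
= 0.7944827586 * 100
= 79.4483%

79.4483%


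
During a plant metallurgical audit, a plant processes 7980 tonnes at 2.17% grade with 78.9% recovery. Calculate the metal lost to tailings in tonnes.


36.538 tonnes

Total metal in feed:
= 7980 * 2.17 / 100 = 173.166 tonnes
Metal recovered:
= 173.166 * 78.9 / 100 = 136.627974 tonnes
Metal lost to tailings:
= 173.166 - 136.627974
= 36.538 tonnes


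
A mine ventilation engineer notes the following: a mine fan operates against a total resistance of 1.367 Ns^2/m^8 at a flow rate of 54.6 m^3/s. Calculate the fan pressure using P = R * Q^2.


4075.2457 Pa

Compute Q^2:
Q^2 = 54.6^2 = 2981.16
Compute pressure:
P = R * Q^2 = 1.367 * 2981.16
= 4075.2457 Pa


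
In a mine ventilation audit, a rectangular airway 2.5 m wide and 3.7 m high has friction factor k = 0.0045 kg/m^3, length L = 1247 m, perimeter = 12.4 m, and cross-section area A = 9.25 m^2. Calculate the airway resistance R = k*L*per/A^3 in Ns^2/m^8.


0.0879 Ns^2/m^8

Compute the numerator:
k * L * per = 0.0045 * 1247 * 12.4
= 69.5826
Compute the denominator:
A^3 = 9.25^3 = 791.453125
Resistance:
R = 69.5826 / 791.453125
= 0.0879 Ns^2/m^8


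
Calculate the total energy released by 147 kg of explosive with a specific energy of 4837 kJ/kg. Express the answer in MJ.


711.039 MJ

Energy = mass * specific_energy / 1000
= 147 * 4837 / 1000
= 711039 / 1000
= 711.039 MJ


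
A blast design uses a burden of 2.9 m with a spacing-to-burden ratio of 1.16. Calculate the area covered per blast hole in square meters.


9.7556 m^2

First, find the spacing:
Spacing = burden * ratio = 2.9 * 1.16
= 3.364 m
Then, calculate the area:
Area = burden * spacing = 2.9 * 3.364
= 9.7556 m^2


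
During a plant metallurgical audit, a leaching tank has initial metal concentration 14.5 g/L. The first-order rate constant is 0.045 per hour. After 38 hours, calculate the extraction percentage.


81.9134%

Compute the exponent:
-k * t = -0.045 * 38 = -1.71
Remaining concentration:
C = 14.5 * exp(-1.71)
= 14.5 * 0.1808657926
= 2.622553993 g/L
Extracted = 14.5 - 2.622553993 = 11.87744601 g/L
Extraction % = 11.87744601 / 14.5 * 100
= 81.9134%


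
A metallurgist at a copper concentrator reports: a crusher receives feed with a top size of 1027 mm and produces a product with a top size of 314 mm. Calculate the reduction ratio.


3.2707

Reduction ratio = feed size / product size
= 1027 / 314
= 3.2707


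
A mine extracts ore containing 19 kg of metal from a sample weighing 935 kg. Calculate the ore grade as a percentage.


2.0321%

Ore grade = (metal mass / ore mass) * 100
= (19 / 935) * 100
= 0.02032085561 * 100
= 2.0321%


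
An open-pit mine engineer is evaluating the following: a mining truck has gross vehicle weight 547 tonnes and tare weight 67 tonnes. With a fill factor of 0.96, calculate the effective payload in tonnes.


Maximum payload = gross - tare
= 547 - 67 = 480 tonnes
Effective payload = max payload * fill factor
= 480 * 0.96
= 460.8 tonnes

460.8 tonnes


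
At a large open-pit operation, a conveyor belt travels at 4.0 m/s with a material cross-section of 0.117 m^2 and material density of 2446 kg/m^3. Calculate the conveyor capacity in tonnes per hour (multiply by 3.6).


4121.0208 t/h

Volumetric flow = speed * area
= 4.0 * 0.117 = 0.468 m^3/s
Mass flow = volumetric * density
= 0.468 * 2446 = 1144.728 kg/s
Convert to t/h: multiply by 3.6
Capacity = 1144.728 * 3.6
= 4121.0208 t/h


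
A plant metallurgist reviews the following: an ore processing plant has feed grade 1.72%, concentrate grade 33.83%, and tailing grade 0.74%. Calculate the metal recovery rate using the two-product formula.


58.2509%

Using the two-product formula:
R = 100 * c * (f - t) / (f * (c - t))
Numerator = 100 * 33.83 * (1.72 - 0.74)
= 100 * 33.83 * 0.98
= 3315.34
Denominator = 1.72 * (33.83 - 0.74)
= 1.72 * 33.09
= 56.9148
R = 3315.34 / 56.9148
= 58.2509%


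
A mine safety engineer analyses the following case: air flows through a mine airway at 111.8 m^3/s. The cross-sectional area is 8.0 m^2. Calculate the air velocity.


13.975 m/s

Velocity = flow rate / cross-sectional area
= 111.8 / 8.0
= 13.975 m/s


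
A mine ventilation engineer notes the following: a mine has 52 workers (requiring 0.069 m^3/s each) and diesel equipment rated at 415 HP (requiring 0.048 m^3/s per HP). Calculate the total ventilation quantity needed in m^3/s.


Airflow for workers:
Q_people = 52 * 0.069 = 3.588 m^3/s
Airflow for diesel equipment:
Q_diesel = 415 * 0.048 = 19.92 m^3/s
Total ventilation:
Q_total = 3.588 + 19.92
= 23.508 m^3/s

23.508 m^3/s


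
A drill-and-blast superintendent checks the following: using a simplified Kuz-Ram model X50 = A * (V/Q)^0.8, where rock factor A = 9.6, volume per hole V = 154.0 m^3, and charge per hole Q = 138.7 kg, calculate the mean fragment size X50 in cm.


Compute V/Q:
V/Q = 154.0 / 138.7 = 1.110310022
Raise to the power 0.8:
(V/Q)^0.8 = 1.110310022^0.8 = 1.087315071
Multiply by A:
X50 = 9.6 * 1.087315071
= 10.4382 cm

10.4382 cm


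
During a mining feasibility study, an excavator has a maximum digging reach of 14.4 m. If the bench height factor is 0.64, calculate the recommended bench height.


9.216 m

Bench height = reach * factor
= 14.4 * 0.64
= 9.216 m


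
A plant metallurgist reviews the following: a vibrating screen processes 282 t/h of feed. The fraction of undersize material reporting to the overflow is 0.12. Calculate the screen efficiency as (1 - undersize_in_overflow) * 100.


88.0%

Screen efficiency = (1 - fraction of undersize in overflow) * 100
= (1 - 0.12) * 100
= 0.88 * 100
= 88.0%


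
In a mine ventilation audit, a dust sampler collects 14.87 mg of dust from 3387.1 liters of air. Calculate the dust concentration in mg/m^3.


Convert liters to m^3: 1 m^3 = 1000 L
Concentration = mass / volume * 1000
= 14.87 / 3387.1 * 1000
= 0.004390186295 * 1000
= 4.3902 mg/m^3

4.3902 mg/m^3


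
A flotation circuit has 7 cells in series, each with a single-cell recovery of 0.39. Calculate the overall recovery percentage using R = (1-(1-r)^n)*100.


96.8573%

Complement of single-cell recovery:
1 - r = 1 - 0.39 = 0.61
Raise to power n:
(1 - r)^7 = 0.61^7 = 0.03142742836
Overall recovery:
R = (1 - 0.03142742836) * 100
= 96.8573%


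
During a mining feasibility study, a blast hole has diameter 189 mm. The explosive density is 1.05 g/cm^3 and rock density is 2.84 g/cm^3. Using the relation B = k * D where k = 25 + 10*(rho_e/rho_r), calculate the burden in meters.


5.4238 m

First, compute k:
rho_e / rho_r = 1.05 / 2.84 = 0.3697183099
k = 25 + 10 * 0.3697183099 = 28.6971831
Then, compute burden:
B = k * D / 1000 = 28.6971831 * 189 / 1000
= 5423.767606 / 1000
= 5.4238 m


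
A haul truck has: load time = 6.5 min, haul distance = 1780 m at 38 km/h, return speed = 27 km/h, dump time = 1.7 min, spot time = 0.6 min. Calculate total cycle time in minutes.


15.5661 min

Convert haul speed to m/min: 38 * 1000/60 = 633.3333333 m/min
Haul time = 1780 / 633.3333333 = 2.810526316 min
Convert return speed to m/min: 27 * 1000/60 = 450 m/min
Return time = 1780 / 450 = 3.955555556 min
Total cycle time:
= 6.5 + 2.810526316 + 1.7 + 3.955555556 + 0.6
= 15.5661 min


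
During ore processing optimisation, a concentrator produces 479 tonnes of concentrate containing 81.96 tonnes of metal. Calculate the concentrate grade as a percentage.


17.1106%

Grade = (metal in concentrate / concentrate mass) * 100
= (81.96 / 479) * 100
= 0.1711064718 * 100
= 17.1106%


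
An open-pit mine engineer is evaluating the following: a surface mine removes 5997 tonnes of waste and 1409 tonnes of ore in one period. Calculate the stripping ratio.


4.2562

Stripping ratio = waste tonnage / ore tonnage
= 5997 / 1409
= 4.2562


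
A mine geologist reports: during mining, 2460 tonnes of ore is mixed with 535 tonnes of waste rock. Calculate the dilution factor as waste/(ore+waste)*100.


17.8631%

Total material = ore + waste
= 2460 + 535 = 2995 tonnes
Dilution = waste / total * 100
= 535 / 2995 * 100
= 0.1786310518 * 100
= 17.8631%


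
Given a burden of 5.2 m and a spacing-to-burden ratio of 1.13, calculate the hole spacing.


5.876 m

Spacing = burden * ratio
= 5.2 * 1.13
= 5.876 m


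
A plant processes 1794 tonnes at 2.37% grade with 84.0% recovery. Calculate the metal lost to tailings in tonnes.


6.8028 tonnes

Total metal in feed:
= 1794 * 2.37 / 100 = 42.5178 tonnes
Metal recovered:
= 42.5178 * 84.0 / 100 = 35.714952 tonnes
Metal lost to tailings:
= 42.5178 - 35.714952
= 6.8028 tonnes


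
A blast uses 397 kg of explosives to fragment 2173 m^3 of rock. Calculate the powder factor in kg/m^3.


Powder factor = explosive mass / rock volume
= 397 / 2173
= 0.1827 kg/m^3

0.1827 kg/m^3


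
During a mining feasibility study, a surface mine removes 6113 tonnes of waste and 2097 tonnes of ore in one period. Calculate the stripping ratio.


2.9151

Stripping ratio = waste tonnage / ore tonnage
= 6113 / 2097
= 2.9151


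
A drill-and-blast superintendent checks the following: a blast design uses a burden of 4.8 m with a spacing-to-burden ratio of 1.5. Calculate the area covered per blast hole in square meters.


34.56 m^2

First, find the spacing:
Spacing = burden * ratio = 4.8 * 1.5
= 7.2 m
Then, calculate the area:
Area = burden * spacing = 4.8 * 7.2
= 34.56 m^2


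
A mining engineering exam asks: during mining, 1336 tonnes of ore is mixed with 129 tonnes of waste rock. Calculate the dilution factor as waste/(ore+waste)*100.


Total material = ore + waste
= 1336 + 129 = 1465 tonnes
Dilution = waste / total * 100
= 129 / 1465 * 100
= 0.08805460751 * 100
= 8.8055%

8.8055%


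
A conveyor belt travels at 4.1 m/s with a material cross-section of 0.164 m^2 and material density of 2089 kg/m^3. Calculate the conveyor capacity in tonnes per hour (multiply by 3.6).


5056.717 t/h

Volumetric flow = speed * area
= 4.1 * 0.164 = 0.6724 m^3/s
Mass flow = volumetric * density
= 0.6724 * 2089 = 1404.6436 kg/s
Convert to t/h: multiply by 3.6
Capacity = 1404.6436 * 3.6
= 5056.717 t/h


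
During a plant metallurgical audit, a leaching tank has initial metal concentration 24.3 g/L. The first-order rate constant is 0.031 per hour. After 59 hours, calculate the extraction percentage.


83.9426%

Compute the exponent:
-k * t = -0.031 * 59 = -1.829
Remaining concentration:
C = 24.3 * exp(-1.829)
= 24.3 * 0.1605740616
= 3.901949696 g/L
Extracted = 24.3 - 3.901949696 = 20.3980503 g/L
Extraction % = 20.3980503 / 24.3 * 100
= 83.9426%


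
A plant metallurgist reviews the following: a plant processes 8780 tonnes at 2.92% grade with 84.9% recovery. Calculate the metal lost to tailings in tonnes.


Total metal in feed:
= 8780 * 2.92 / 100 = 256.376 tonnes
Metal recovered:
= 256.376 * 84.9 / 100 = 217.663224 tonnes
Metal lost to tailings:
= 256.376 - 217.663224
= 38.7128 tonnes

38.7128 tonnes


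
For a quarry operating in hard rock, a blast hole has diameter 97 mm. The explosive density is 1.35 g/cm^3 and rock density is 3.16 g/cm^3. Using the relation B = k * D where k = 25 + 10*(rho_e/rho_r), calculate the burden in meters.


2.8394 m

First, compute k:
rho_e / rho_r = 1.35 / 3.16 = 0.4272151899
k = 25 + 10 * 0.4272151899 = 29.2721519
Then, compute burden:
B = k * D / 1000 = 29.2721519 * 97 / 1000
= 2839.398734 / 1000
= 2.8394 m


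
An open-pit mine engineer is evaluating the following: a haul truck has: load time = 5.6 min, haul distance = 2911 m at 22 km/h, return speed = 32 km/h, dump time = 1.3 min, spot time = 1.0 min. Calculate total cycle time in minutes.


21.2972 min

Convert haul speed to m/min: 22 * 1000/60 = 366.6666667 m/min
Haul time = 2911 / 366.6666667 = 7.939090909 min
Convert return speed to m/min: 32 * 1000/60 = 533.3333333 m/min
Return time = 2911 / 533.3333333 = 5.458125 min
Total cycle time:
= 5.6 + 7.939090909 + 1.3 + 5.458125 + 1.0
= 21.2972 min


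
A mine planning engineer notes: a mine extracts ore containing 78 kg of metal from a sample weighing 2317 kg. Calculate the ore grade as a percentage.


3.3664%

Ore grade = (metal mass / ore mass) * 100
= (78 / 2317) * 100
= 0.03366422098 * 100
= 3.3664%


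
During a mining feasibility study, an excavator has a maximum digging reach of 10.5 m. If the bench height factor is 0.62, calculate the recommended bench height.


6.51 m

Bench height = reach * factor
= 10.5 * 0.62
= 6.51 m


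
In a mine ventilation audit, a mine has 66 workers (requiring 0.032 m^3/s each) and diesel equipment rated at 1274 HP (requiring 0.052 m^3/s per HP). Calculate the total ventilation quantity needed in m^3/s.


Airflow for workers:
Q_people = 66 * 0.032 = 2.112 m^3/s
Airflow for diesel equipment:
Q_diesel = 1274 * 0.052 = 66.248 m^3/s
Total ventilation:
Q_total = 2.112 + 66.248
= 68.36 m^3/s

68.36 m^3/s


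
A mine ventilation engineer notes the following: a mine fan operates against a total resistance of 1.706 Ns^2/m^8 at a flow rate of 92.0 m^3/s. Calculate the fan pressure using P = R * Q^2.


Compute Q^2:
Q^2 = 92.0^2 = 8464.0
Compute pressure:
P = R * Q^2 = 1.706 * 8464.0
= 14439.584 Pa

14439.584 Pa


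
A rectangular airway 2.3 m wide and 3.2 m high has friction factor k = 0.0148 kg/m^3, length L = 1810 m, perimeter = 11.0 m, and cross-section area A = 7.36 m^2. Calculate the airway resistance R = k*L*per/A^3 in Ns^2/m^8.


0.7391 Ns^2/m^8

Compute the numerator:
k * L * per = 0.0148 * 1810 * 11.0
= 294.668
Compute the denominator:
A^3 = 7.36^3 = 398.688256
Resistance:
R = 294.668 / 398.688256
= 0.7391 Ns^2/m^8


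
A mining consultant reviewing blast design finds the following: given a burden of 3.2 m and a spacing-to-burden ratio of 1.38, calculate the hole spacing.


4.416 m

Spacing = burden * ratio
= 3.2 * 1.38
= 4.416 m


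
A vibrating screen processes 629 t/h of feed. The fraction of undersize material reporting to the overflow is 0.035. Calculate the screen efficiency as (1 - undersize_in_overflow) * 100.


Screen efficiency = (1 - fraction of undersize in overflow) * 100
= (1 - 0.035) * 100
= 0.965 * 100
= 96.5%

96.5%


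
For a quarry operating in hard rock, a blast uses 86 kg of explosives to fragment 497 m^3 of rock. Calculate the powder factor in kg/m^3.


Powder factor = explosive mass / rock volume
= 86 / 497
= 0.173 kg/m^3

0.173 kg/m^3


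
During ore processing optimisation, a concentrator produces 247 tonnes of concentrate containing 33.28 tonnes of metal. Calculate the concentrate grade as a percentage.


13.4737%

Grade = (metal in concentrate / concentrate mass) * 100
= (33.28 / 247) * 100
= 0.1347368421 * 100
= 13.4737%


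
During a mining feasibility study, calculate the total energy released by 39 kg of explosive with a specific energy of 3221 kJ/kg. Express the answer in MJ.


Energy = mass * specific_energy / 1000
= 39 * 3221 / 1000
= 125619 / 1000
= 125.619 MJ

125.619 MJ


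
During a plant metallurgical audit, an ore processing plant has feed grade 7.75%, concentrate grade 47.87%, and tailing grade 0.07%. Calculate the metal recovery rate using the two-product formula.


Using the two-product formula:
R = 100 * c * (f - t) / (f * (c - t))
Numerator = 100 * 47.87 * (7.75 - 0.07)
= 100 * 47.87 * 7.68
= 36764.16
Denominator = 7.75 * (47.87 - 0.07)
= 7.75 * 47.8
= 370.45
R = 36764.16 / 370.45
= 99.2419%

99.2419%


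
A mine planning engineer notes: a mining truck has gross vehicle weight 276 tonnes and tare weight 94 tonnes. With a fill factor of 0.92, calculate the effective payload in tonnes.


Maximum payload = gross - tare
= 276 - 94 = 182 tonnes
Effective payload = max payload * fill factor
= 182 * 0.92
= 167.44 tonnes

167.44 tonnes


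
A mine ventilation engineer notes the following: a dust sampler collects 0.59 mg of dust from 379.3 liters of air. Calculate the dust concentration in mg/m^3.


1.5555 mg/m^3

Convert liters to m^3: 1 m^3 = 1000 L
Concentration = mass / volume * 1000
= 0.59 / 379.3 * 1000
= 0.001555496968 * 1000
= 1.5555 mg/m^3


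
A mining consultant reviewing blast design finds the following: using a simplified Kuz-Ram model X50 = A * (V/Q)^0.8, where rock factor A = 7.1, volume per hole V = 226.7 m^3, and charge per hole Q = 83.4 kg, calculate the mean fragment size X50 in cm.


Compute V/Q:
V/Q = 226.7 / 83.4 = 2.71822542
Raise to the power 0.8:
(V/Q)^0.8 = 2.71822542^0.8 = 2.225503982
Multiply by A:
X50 = 7.1 * 2.225503982
= 15.8011 cm

15.8011 cm


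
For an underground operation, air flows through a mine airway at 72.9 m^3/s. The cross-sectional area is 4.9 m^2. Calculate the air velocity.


14.8776 m/s

Velocity = flow rate / cross-sectional area
= 72.9 / 4.9
= 14.8776 m/s


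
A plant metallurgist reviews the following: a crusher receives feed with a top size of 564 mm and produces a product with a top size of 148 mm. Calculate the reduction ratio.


3.8108

Reduction ratio = feed size / product size
= 564 / 148
= 3.8108


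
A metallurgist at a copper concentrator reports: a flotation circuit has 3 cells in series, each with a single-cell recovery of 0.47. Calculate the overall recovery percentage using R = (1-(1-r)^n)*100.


85.1123%

Complement of single-cell recovery:
1 - r = 1 - 0.47 = 0.53
Raise to power n:
(1 - r)^3 = 0.53^3 = 0.148877
Overall recovery:
R = (1 - 0.148877) * 100
= 85.1123%


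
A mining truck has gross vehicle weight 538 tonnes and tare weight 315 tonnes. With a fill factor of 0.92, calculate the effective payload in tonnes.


205.16 tonnes

Maximum payload = gross - tare
= 538 - 315 = 223 tonnes
Effective payload = max payload * fill factor
= 223 * 0.92
= 205.16 tonnes


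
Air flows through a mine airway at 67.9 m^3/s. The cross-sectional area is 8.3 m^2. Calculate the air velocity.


Velocity = flow rate / cross-sectional area
= 67.9 / 8.3
= 8.1807 m/s

8.1807 m/s


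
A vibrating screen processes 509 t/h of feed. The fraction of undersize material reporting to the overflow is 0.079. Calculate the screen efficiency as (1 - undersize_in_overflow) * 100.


Screen efficiency = (1 - fraction of undersize in overflow) * 100
= (1 - 0.079) * 100
= 0.921 * 100
= 92.1%

92.1%


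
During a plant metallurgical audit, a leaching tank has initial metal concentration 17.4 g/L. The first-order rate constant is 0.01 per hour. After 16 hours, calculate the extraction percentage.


14.7856%

Compute the exponent:
-k * t = -0.01 * 16 = -0.16
Remaining concentration:
C = 17.4 * exp(-0.16)
= 17.4 * 0.852143789
= 14.82730193 g/L
Extracted = 17.4 - 14.82730193 = 2.572698072 g/L
Extraction % = 2.572698072 / 17.4 * 100
= 14.7856%


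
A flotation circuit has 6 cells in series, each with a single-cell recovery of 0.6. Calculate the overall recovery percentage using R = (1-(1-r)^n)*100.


99.5904%

Complement of single-cell recovery:
1 - r = 1 - 0.6 = 0.4
Raise to power n:
(1 - r)^6 = 0.4^6 = 0.004096
Overall recovery:
R = (1 - 0.004096) * 100
= 99.5904%


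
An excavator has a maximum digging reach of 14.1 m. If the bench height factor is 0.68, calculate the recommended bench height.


Bench height = reach * factor
= 14.1 * 0.68
= 9.588 m

9.588 m


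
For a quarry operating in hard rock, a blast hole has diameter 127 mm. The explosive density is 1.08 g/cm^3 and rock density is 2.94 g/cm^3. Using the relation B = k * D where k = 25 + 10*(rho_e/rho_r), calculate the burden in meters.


3.6415 m

First, compute k:
rho_e / rho_r = 1.08 / 2.94 = 0.3673469388
k = 25 + 10 * 0.3673469388 = 28.67346939
Then, compute burden:
B = k * D / 1000 = 28.67346939 * 127 / 1000
= 3641.530612 / 1000
= 3.6415 m


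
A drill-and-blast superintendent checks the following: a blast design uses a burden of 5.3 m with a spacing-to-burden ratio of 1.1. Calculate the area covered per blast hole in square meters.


First, find the spacing:
Spacing = burden * ratio = 5.3 * 1.1
= 5.83 m
Then, calculate the area:
Area = burden * spacing = 5.3 * 5.83
= 30.899 m^2

30.899 m^2


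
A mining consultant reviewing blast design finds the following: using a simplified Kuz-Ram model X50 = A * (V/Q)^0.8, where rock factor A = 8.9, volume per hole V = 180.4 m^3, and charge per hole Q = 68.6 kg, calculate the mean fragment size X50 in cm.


Compute V/Q:
V/Q = 180.4 / 68.6 = 2.629737609
Raise to the power 0.8:
(V/Q)^0.8 = 2.629737609^0.8 = 2.167354411
Multiply by A:
X50 = 8.9 * 2.167354411
= 19.2895 cm

19.2895 cm


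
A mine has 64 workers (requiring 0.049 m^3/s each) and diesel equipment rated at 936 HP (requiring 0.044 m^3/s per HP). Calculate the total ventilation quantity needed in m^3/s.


44.32 m^3/s

Airflow for workers:
Q_people = 64 * 0.049 = 3.136 m^3/s
Airflow for diesel equipment:
Q_diesel = 936 * 0.044 = 41.184 m^3/s
Total ventilation:
Q_total = 3.136 + 41.184
= 44.32 m^3/s
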